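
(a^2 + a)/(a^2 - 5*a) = (a + 1)/(a - 5)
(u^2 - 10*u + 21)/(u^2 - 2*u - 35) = (u - 3)/(u + 5)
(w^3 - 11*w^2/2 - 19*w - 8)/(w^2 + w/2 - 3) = (2*w^2 - 15*w - 8)/(2*w - 3)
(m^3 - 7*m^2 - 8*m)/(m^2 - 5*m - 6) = m*(m - 8)/(m - 6)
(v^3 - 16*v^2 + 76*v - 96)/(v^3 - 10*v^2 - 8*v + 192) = (v - 2)/(v + 4)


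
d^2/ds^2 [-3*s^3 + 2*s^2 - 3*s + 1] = 4 - 18*s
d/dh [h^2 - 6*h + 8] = 2*h - 6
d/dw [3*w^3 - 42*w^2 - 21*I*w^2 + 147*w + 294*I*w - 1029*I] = 9*w^2 + 42*w*(-2 - I) + 147 + 294*I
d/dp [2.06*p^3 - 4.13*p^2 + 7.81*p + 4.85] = 6.18*p^2 - 8.26*p + 7.81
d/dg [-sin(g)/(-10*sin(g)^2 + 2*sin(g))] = -5*cos(g)/(2*(5*sin(g) - 1)^2)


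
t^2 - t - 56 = (t - 8)*(t + 7)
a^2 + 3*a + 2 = (a + 1)*(a + 2)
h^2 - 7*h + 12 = (h - 4)*(h - 3)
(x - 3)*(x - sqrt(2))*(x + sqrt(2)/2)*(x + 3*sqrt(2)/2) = x^4 - 3*x^3 + sqrt(2)*x^3 - 3*sqrt(2)*x^2 - 5*x^2/2 - 3*sqrt(2)*x/2 + 15*x/2 + 9*sqrt(2)/2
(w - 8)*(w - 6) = w^2 - 14*w + 48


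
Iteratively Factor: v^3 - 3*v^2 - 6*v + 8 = (v - 4)*(v^2 + v - 2) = (v - 4)*(v - 1)*(v + 2)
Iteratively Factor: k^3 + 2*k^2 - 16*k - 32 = (k + 2)*(k^2 - 16) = (k + 2)*(k + 4)*(k - 4)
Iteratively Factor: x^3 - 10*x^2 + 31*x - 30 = (x - 5)*(x^2 - 5*x + 6) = (x - 5)*(x - 3)*(x - 2)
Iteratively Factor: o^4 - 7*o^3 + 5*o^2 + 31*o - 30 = (o - 1)*(o^3 - 6*o^2 - o + 30) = (o - 3)*(o - 1)*(o^2 - 3*o - 10) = (o - 5)*(o - 3)*(o - 1)*(o + 2)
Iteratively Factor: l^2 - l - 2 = (l - 2)*(l + 1)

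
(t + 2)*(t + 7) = t^2 + 9*t + 14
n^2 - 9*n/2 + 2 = (n - 4)*(n - 1/2)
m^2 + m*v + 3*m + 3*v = (m + 3)*(m + v)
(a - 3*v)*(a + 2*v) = a^2 - a*v - 6*v^2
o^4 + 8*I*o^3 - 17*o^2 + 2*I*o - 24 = (o - I)*(o + 2*I)*(o + 3*I)*(o + 4*I)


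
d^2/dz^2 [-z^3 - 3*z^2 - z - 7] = -6*z - 6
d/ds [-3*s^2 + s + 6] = 1 - 6*s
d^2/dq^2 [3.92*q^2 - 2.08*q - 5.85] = 7.84000000000000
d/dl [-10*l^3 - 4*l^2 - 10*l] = -30*l^2 - 8*l - 10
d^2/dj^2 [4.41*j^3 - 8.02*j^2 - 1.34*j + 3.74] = 26.46*j - 16.04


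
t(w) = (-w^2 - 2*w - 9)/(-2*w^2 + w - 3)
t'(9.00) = -0.03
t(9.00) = 0.69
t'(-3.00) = 0.10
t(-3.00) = 0.50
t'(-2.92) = 0.11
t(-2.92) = 0.51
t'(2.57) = -0.51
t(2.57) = 1.52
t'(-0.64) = 1.62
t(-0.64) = 1.82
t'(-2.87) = 0.12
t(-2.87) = 0.51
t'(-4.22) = 0.03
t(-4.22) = 0.43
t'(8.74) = -0.03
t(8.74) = 0.70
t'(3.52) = -0.26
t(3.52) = 1.17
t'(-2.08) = 0.30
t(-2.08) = 0.67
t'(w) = (-2*w - 2)/(-2*w^2 + w - 3) + (4*w - 1)*(-w^2 - 2*w - 9)/(-2*w^2 + w - 3)^2 = 5*(-w^2 - 6*w + 3)/(4*w^4 - 4*w^3 + 13*w^2 - 6*w + 9)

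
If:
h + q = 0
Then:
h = -q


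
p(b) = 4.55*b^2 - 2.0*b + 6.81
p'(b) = 9.1*b - 2.0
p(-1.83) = 25.71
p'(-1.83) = -18.65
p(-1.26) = 16.55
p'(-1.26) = -13.47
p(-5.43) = 151.83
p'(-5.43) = -51.41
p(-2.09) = 30.86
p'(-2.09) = -21.02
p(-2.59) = 42.51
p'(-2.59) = -25.57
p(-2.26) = 34.57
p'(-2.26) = -22.57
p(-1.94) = 27.81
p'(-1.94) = -19.65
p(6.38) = 179.26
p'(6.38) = 56.06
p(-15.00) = 1060.56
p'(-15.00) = -138.50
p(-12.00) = 686.01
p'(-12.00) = -111.20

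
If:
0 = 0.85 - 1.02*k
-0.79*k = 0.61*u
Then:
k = 0.83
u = -1.08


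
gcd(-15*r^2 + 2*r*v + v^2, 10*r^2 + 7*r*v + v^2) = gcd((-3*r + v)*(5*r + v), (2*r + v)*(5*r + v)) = 5*r + v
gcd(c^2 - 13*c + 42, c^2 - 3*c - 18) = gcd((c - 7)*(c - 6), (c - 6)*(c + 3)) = c - 6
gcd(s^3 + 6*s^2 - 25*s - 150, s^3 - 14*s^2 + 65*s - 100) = s - 5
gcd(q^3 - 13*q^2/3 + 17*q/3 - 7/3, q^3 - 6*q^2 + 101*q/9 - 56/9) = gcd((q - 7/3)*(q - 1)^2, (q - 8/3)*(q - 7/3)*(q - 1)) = q^2 - 10*q/3 + 7/3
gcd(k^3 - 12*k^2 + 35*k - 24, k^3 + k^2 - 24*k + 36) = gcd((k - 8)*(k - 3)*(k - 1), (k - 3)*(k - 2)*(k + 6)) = k - 3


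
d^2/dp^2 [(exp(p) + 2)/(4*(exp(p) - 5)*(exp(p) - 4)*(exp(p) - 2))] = (4*exp(6*p) - 15*exp(5*p) - 273*exp(4*p) + 2058*exp(3*p) - 4428*exp(2*p) + 888*exp(p) + 4640)*exp(p)/(4*(exp(9*p) - 33*exp(8*p) + 477*exp(7*p) - 3959*exp(6*p) + 20766*exp(5*p) - 71292*exp(4*p) + 159992*exp(3*p) - 226080*exp(2*p) + 182400*exp(p) - 64000))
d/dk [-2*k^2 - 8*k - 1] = -4*k - 8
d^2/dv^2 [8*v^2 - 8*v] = 16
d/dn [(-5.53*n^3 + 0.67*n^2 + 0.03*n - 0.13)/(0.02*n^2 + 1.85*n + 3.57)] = (-0.1106*n^4 - 20.461*n^3 - 57.9874*n^2 + 4.789*n + 0.3476)/(0.0004*n^4 + 0.074*n^3 + 3.5653*n^2 + 13.209*n + 12.7449)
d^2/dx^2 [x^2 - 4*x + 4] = 2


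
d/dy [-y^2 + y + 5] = 1 - 2*y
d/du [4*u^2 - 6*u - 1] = 8*u - 6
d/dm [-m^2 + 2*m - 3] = 2 - 2*m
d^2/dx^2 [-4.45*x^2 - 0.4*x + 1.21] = -8.90000000000000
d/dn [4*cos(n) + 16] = -4*sin(n)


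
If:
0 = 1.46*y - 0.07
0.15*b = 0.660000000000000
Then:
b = 4.40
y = 0.05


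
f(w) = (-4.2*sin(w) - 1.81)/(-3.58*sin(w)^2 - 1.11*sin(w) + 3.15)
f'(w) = (7.16*sin(w)*cos(w) + 1.11*cos(w))*(-4.2*sin(w) - 1.81)/(-3.58*sin(w)^2 - 1.11*sin(w) + 3.15)^2 - 4.2*cos(w)/(-3.58*sin(w)^2 - 1.11*sin(w) + 3.15)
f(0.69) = -4.52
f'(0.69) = -23.14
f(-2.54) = 0.22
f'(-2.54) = 1.51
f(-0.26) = -0.23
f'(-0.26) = -1.22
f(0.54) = -2.43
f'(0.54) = -8.32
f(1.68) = 4.01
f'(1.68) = 2.11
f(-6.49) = -0.29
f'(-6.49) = -1.24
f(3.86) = 0.41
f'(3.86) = 1.83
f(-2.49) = 0.29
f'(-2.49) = 1.63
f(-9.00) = -0.03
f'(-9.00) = 1.26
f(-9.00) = -0.03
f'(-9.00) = 1.26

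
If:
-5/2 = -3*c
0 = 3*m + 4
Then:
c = 5/6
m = -4/3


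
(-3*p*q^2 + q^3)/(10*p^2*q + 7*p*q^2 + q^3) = q*(-3*p + q)/(10*p^2 + 7*p*q + q^2)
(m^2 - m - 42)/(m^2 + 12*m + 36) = (m - 7)/(m + 6)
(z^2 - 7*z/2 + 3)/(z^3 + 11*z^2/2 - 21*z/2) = (z - 2)/(z*(z + 7))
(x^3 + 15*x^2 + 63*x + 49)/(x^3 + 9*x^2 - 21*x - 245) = (x + 1)/(x - 5)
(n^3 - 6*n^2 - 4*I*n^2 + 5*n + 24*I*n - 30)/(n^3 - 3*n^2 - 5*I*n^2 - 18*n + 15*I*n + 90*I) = (n + I)/(n + 3)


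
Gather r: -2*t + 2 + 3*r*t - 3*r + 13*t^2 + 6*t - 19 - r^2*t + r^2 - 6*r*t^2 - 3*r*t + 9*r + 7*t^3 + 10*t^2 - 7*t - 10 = r^2*(1 - t) + r*(6 - 6*t^2) + 7*t^3 + 23*t^2 - 3*t - 27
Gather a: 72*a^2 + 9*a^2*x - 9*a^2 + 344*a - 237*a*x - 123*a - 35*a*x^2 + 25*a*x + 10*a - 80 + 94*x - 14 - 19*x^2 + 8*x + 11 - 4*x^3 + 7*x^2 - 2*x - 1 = a^2*(9*x + 63) + a*(-35*x^2 - 212*x + 231) - 4*x^3 - 12*x^2 + 100*x - 84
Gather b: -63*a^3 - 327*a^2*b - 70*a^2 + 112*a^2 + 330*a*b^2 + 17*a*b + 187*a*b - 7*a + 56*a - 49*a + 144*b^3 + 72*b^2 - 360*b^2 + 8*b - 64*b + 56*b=-63*a^3 + 42*a^2 + 144*b^3 + b^2*(330*a - 288) + b*(-327*a^2 + 204*a)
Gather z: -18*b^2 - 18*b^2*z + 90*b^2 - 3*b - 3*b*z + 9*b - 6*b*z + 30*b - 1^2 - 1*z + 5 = 72*b^2 + 36*b + z*(-18*b^2 - 9*b - 1) + 4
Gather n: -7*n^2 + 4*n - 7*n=-7*n^2 - 3*n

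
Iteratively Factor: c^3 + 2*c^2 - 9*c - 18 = (c + 2)*(c^2 - 9) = (c + 2)*(c + 3)*(c - 3)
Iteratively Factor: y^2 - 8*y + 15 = (y - 5)*(y - 3)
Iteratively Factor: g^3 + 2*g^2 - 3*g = (g)*(g^2 + 2*g - 3) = g*(g + 3)*(g - 1)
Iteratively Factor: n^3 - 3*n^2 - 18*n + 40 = (n - 2)*(n^2 - n - 20) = (n - 2)*(n + 4)*(n - 5)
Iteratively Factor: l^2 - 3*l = (l - 3)*(l)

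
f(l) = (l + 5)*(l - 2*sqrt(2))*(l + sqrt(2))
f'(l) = (l + 5)*(l - 2*sqrt(2)) + (l + 5)*(l + sqrt(2)) + (l - 2*sqrt(2))*(l + sqrt(2)) = 3*l^2 - 2*sqrt(2)*l + 10*l - 5*sqrt(2) - 4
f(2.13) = -17.65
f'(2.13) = 17.82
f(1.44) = -25.52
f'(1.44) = 5.48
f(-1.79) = 5.57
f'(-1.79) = -14.30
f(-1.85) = 6.42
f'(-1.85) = -14.07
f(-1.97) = 8.08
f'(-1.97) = -13.56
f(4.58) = 100.58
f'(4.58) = 84.70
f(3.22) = 14.92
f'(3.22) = 43.13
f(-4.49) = 11.48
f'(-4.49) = 17.21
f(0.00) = -20.00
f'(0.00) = -11.07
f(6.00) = 258.66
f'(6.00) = 139.96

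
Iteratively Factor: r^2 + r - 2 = (r + 2)*(r - 1)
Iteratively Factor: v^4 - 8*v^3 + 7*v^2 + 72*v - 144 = (v - 3)*(v^3 - 5*v^2 - 8*v + 48) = (v - 4)*(v - 3)*(v^2 - v - 12) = (v - 4)^2*(v - 3)*(v + 3)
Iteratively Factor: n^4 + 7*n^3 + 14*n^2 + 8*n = (n + 1)*(n^3 + 6*n^2 + 8*n) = n*(n + 1)*(n^2 + 6*n + 8) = n*(n + 1)*(n + 4)*(n + 2)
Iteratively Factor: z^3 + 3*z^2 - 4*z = (z + 4)*(z^2 - z) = z*(z + 4)*(z - 1)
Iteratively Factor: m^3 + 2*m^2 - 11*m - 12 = (m + 1)*(m^2 + m - 12) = (m + 1)*(m + 4)*(m - 3)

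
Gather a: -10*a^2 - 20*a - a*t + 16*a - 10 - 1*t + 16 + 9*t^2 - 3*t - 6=-10*a^2 + a*(-t - 4) + 9*t^2 - 4*t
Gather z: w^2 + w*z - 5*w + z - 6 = w^2 - 5*w + z*(w + 1) - 6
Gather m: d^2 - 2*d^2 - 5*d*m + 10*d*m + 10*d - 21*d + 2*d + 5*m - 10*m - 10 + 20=-d^2 - 9*d + m*(5*d - 5) + 10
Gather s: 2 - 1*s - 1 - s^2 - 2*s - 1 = -s^2 - 3*s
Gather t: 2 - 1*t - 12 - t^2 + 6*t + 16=-t^2 + 5*t + 6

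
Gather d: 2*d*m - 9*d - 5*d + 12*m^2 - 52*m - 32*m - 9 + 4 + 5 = d*(2*m - 14) + 12*m^2 - 84*m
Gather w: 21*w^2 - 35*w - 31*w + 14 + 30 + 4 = 21*w^2 - 66*w + 48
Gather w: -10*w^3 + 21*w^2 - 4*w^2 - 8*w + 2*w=-10*w^3 + 17*w^2 - 6*w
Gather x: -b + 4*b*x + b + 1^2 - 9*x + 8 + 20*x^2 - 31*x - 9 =20*x^2 + x*(4*b - 40)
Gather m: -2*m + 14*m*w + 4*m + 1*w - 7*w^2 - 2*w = m*(14*w + 2) - 7*w^2 - w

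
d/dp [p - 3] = 1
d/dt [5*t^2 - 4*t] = 10*t - 4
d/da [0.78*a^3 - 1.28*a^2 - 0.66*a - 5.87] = 2.34*a^2 - 2.56*a - 0.66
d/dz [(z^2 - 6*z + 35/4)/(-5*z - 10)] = (-4*z^2 - 16*z + 83)/(20*(z^2 + 4*z + 4))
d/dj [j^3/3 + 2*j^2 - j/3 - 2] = j^2 + 4*j - 1/3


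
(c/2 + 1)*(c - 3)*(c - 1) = c^3/2 - c^2 - 5*c/2 + 3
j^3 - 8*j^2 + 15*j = j*(j - 5)*(j - 3)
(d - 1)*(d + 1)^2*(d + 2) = d^4 + 3*d^3 + d^2 - 3*d - 2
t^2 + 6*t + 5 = (t + 1)*(t + 5)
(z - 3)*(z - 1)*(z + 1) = z^3 - 3*z^2 - z + 3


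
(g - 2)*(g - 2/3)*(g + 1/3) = g^3 - 7*g^2/3 + 4*g/9 + 4/9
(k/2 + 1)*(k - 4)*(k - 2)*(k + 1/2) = k^4/2 - 7*k^3/4 - 3*k^2 + 7*k + 4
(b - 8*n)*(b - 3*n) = b^2 - 11*b*n + 24*n^2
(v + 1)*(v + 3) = v^2 + 4*v + 3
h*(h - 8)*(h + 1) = h^3 - 7*h^2 - 8*h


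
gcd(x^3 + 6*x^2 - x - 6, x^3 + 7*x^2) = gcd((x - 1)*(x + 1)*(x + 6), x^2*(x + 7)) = 1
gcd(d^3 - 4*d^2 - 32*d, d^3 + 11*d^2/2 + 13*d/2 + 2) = d + 4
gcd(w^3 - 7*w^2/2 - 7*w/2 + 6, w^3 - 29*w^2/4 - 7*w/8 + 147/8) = w + 3/2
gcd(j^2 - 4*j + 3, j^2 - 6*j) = 1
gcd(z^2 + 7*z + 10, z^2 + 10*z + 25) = z + 5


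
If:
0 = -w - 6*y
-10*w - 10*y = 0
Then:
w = 0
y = 0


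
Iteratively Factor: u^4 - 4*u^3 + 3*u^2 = (u - 3)*(u^3 - u^2) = (u - 3)*(u - 1)*(u^2) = u*(u - 3)*(u - 1)*(u)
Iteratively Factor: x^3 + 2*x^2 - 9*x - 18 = (x + 3)*(x^2 - x - 6) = (x - 3)*(x + 3)*(x + 2)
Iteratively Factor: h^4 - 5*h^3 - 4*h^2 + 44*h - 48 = (h - 4)*(h^3 - h^2 - 8*h + 12) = (h - 4)*(h - 2)*(h^2 + h - 6) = (h - 4)*(h - 2)*(h + 3)*(h - 2)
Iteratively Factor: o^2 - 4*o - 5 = (o - 5)*(o + 1)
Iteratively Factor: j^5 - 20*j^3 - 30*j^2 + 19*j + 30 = (j + 3)*(j^4 - 3*j^3 - 11*j^2 + 3*j + 10) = (j - 5)*(j + 3)*(j^3 + 2*j^2 - j - 2) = (j - 5)*(j - 1)*(j + 3)*(j^2 + 3*j + 2) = (j - 5)*(j - 1)*(j + 2)*(j + 3)*(j + 1)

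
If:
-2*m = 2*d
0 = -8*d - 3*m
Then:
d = 0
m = 0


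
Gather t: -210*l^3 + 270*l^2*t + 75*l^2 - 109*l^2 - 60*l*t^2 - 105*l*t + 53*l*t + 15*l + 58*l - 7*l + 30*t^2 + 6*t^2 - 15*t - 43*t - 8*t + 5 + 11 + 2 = -210*l^3 - 34*l^2 + 66*l + t^2*(36 - 60*l) + t*(270*l^2 - 52*l - 66) + 18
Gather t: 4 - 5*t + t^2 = t^2 - 5*t + 4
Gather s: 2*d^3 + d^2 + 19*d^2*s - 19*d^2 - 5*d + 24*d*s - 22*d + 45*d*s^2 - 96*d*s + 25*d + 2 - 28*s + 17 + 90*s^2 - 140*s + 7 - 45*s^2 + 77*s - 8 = 2*d^3 - 18*d^2 - 2*d + s^2*(45*d + 45) + s*(19*d^2 - 72*d - 91) + 18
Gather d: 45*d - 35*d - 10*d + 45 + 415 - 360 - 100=0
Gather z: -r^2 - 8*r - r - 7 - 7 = -r^2 - 9*r - 14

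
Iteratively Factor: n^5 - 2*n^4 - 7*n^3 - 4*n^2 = (n + 1)*(n^4 - 3*n^3 - 4*n^2) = (n - 4)*(n + 1)*(n^3 + n^2) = n*(n - 4)*(n + 1)*(n^2 + n) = n*(n - 4)*(n + 1)^2*(n)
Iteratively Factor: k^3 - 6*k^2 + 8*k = (k - 4)*(k^2 - 2*k) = k*(k - 4)*(k - 2)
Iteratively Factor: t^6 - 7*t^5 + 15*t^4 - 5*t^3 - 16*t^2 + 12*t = (t - 2)*(t^5 - 5*t^4 + 5*t^3 + 5*t^2 - 6*t) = t*(t - 2)*(t^4 - 5*t^3 + 5*t^2 + 5*t - 6) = t*(t - 2)^2*(t^3 - 3*t^2 - t + 3) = t*(t - 2)^2*(t + 1)*(t^2 - 4*t + 3) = t*(t - 2)^2*(t - 1)*(t + 1)*(t - 3)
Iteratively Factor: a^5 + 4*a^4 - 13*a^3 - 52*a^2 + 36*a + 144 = (a + 2)*(a^4 + 2*a^3 - 17*a^2 - 18*a + 72) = (a - 3)*(a + 2)*(a^3 + 5*a^2 - 2*a - 24) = (a - 3)*(a - 2)*(a + 2)*(a^2 + 7*a + 12) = (a - 3)*(a - 2)*(a + 2)*(a + 4)*(a + 3)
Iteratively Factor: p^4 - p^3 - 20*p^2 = (p + 4)*(p^3 - 5*p^2) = (p - 5)*(p + 4)*(p^2) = p*(p - 5)*(p + 4)*(p)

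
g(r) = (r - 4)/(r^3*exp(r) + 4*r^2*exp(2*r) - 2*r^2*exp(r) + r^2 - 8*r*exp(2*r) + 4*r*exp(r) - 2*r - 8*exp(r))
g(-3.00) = -0.59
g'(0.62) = -0.28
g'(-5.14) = -0.07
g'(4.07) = 0.00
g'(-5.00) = -0.07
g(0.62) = 0.14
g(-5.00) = -0.27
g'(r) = (r - 4)*(-r^3*exp(r) - 8*r^2*exp(2*r) - r^2*exp(r) + 8*r*exp(2*r) - 2*r + 8*exp(2*r) + 4*exp(r) + 2)/(r^3*exp(r) + 4*r^2*exp(2*r) - 2*r^2*exp(r) + r^2 - 8*r*exp(2*r) + 4*r*exp(r) - 2*r - 8*exp(r))^2 + 1/(r^3*exp(r) + 4*r^2*exp(2*r) - 2*r^2*exp(r) + r^2 - 8*r*exp(2*r) + 4*r*exp(r) - 2*r - 8*exp(r)) = (r^3*exp(r) + 4*r^2*exp(2*r) - 2*r^2*exp(r) + r^2 - 8*r*exp(2*r) + 4*r*exp(r) - 2*r - (r - 4)*(r^3*exp(r) + 8*r^2*exp(2*r) + r^2*exp(r) - 8*r*exp(2*r) + 2*r - 8*exp(2*r) - 4*exp(r) - 2) - 8*exp(r))/(r^3*exp(r) + 4*r^2*exp(2*r) - 2*r^2*exp(r) + r^2 - 8*r*exp(2*r) + 4*r*exp(r) - 2*r - 8*exp(r))^2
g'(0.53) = -0.35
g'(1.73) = 0.03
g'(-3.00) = -0.35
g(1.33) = 0.04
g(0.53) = 0.17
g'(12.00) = 0.00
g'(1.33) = -0.05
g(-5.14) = -0.26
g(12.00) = 0.00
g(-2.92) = -0.62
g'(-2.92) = -0.39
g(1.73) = 0.03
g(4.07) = 0.00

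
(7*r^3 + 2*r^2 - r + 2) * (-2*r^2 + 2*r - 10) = -14*r^5 + 10*r^4 - 64*r^3 - 26*r^2 + 14*r - 20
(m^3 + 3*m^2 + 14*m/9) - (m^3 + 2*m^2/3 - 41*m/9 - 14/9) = 7*m^2/3 + 55*m/9 + 14/9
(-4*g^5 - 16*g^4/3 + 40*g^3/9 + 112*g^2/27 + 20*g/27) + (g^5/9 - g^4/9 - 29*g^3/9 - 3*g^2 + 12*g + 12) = -35*g^5/9 - 49*g^4/9 + 11*g^3/9 + 31*g^2/27 + 344*g/27 + 12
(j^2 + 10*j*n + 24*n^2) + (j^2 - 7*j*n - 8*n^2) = 2*j^2 + 3*j*n + 16*n^2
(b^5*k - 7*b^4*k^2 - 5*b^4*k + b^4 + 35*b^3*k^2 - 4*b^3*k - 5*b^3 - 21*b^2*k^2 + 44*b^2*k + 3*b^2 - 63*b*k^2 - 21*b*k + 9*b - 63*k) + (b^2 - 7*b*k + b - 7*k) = b^5*k - 7*b^4*k^2 - 5*b^4*k + b^4 + 35*b^3*k^2 - 4*b^3*k - 5*b^3 - 21*b^2*k^2 + 44*b^2*k + 4*b^2 - 63*b*k^2 - 28*b*k + 10*b - 70*k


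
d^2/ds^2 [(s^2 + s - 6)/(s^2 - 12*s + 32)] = 2*(13*s^3 - 114*s^2 + 120*s + 736)/(s^6 - 36*s^5 + 528*s^4 - 4032*s^3 + 16896*s^2 - 36864*s + 32768)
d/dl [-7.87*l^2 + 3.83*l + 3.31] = 3.83 - 15.74*l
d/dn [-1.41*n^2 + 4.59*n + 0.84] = 4.59 - 2.82*n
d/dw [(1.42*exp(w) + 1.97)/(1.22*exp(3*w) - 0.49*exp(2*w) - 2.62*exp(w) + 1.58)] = (-3.4648*exp(3*w) - 6.5144*exp(2*w) + 1.9306*exp(w) + 7.405)*exp(w)/(1.4884*exp(6*w) - 1.1956*exp(5*w) - 6.1527*exp(4*w) + 6.4228*exp(3*w) + 5.316*exp(2*w) - 8.2792*exp(w) + 2.4964)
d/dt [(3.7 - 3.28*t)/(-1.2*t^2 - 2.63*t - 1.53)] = (-3.936*t^2 + 8.88*t + 14.7494)/(1.44*t^4 + 6.312*t^3 + 10.5889*t^2 + 8.0478*t + 2.3409)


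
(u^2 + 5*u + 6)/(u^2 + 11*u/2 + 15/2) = 2*(u + 2)/(2*u + 5)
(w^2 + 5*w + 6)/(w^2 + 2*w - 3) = (w + 2)/(w - 1)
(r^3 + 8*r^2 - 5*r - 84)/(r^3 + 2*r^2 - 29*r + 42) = (r + 4)/(r - 2)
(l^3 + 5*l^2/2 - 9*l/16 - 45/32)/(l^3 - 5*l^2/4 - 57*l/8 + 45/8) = (l + 3/4)/(l - 3)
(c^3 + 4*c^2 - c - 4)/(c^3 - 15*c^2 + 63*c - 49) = (c^2 + 5*c + 4)/(c^2 - 14*c + 49)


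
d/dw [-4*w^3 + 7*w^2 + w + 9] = -12*w^2 + 14*w + 1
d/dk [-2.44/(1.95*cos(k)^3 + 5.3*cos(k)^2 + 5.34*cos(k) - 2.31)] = (14.274*sin(k)^2 - 25.864*cos(k) - 27.3036)*sin(k)/(1.95*cos(k)^3 + 5.3*cos(k)^2 + 5.34*cos(k) - 2.31)^2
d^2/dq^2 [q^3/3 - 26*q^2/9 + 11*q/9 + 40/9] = 2*q - 52/9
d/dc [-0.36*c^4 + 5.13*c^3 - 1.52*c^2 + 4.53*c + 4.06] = -1.44*c^3 + 15.39*c^2 - 3.04*c + 4.53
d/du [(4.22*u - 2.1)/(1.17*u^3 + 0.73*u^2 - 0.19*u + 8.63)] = (-9.8748*u^3 + 4.2904*u^2 + 3.066*u + 36.0196)/(1.3689*u^6 + 1.7082*u^5 + 0.0882999999999999*u^4 + 19.9168*u^3 + 12.6359*u^2 - 3.2794*u + 74.4769)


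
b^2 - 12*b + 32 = (b - 8)*(b - 4)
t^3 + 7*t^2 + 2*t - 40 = (t - 2)*(t + 4)*(t + 5)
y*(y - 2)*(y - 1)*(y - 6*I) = y^4 - 3*y^3 - 6*I*y^3 + 2*y^2 + 18*I*y^2 - 12*I*y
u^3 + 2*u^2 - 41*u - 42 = (u - 6)*(u + 1)*(u + 7)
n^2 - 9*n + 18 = (n - 6)*(n - 3)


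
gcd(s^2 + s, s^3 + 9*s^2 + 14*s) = s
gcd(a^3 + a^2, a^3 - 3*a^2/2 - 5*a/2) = a^2 + a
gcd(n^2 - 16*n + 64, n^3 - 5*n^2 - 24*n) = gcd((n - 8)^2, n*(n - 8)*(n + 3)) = n - 8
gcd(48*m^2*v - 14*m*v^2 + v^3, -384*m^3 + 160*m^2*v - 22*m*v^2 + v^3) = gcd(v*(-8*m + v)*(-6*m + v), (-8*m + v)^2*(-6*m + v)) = 48*m^2 - 14*m*v + v^2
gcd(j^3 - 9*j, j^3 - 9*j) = j^3 - 9*j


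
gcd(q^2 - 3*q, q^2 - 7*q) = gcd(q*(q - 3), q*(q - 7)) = q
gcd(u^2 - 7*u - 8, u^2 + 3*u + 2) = u + 1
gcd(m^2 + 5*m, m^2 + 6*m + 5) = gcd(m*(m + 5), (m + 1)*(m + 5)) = m + 5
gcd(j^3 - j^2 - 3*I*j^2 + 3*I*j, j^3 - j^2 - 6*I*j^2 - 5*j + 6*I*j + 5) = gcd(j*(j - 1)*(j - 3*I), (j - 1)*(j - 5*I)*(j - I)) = j - 1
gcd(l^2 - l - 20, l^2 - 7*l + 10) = l - 5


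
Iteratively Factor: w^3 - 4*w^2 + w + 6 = (w - 2)*(w^2 - 2*w - 3) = (w - 3)*(w - 2)*(w + 1)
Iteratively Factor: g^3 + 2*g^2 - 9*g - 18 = (g + 3)*(g^2 - g - 6) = (g + 2)*(g + 3)*(g - 3)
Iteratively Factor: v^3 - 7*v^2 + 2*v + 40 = (v - 5)*(v^2 - 2*v - 8) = (v - 5)*(v - 4)*(v + 2)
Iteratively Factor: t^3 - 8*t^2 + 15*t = (t)*(t^2 - 8*t + 15) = t*(t - 5)*(t - 3)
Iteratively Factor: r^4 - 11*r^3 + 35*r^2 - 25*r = (r)*(r^3 - 11*r^2 + 35*r - 25) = r*(r - 5)*(r^2 - 6*r + 5) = r*(r - 5)^2*(r - 1)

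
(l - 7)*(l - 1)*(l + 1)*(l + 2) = l^4 - 5*l^3 - 15*l^2 + 5*l + 14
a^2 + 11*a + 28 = (a + 4)*(a + 7)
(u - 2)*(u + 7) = u^2 + 5*u - 14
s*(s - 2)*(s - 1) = s^3 - 3*s^2 + 2*s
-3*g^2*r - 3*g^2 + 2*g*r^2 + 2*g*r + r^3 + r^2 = (-g + r)*(3*g + r)*(r + 1)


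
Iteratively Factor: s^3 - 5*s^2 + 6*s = (s - 2)*(s^2 - 3*s) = (s - 3)*(s - 2)*(s)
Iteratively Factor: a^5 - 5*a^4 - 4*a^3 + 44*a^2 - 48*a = (a)*(a^4 - 5*a^3 - 4*a^2 + 44*a - 48) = a*(a - 2)*(a^3 - 3*a^2 - 10*a + 24) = a*(a - 2)*(a + 3)*(a^2 - 6*a + 8) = a*(a - 2)^2*(a + 3)*(a - 4)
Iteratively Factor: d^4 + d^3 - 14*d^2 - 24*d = (d - 4)*(d^3 + 5*d^2 + 6*d) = d*(d - 4)*(d^2 + 5*d + 6) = d*(d - 4)*(d + 2)*(d + 3)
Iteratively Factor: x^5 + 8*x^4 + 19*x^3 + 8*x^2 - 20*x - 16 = (x + 1)*(x^4 + 7*x^3 + 12*x^2 - 4*x - 16) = (x - 1)*(x + 1)*(x^3 + 8*x^2 + 20*x + 16) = (x - 1)*(x + 1)*(x + 2)*(x^2 + 6*x + 8) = (x - 1)*(x + 1)*(x + 2)*(x + 4)*(x + 2)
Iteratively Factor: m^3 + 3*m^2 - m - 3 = (m + 3)*(m^2 - 1) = (m + 1)*(m + 3)*(m - 1)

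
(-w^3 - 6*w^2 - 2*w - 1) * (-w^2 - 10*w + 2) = w^5 + 16*w^4 + 60*w^3 + 9*w^2 + 6*w - 2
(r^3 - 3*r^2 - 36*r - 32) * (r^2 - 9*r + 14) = r^5 - 12*r^4 + 5*r^3 + 250*r^2 - 216*r - 448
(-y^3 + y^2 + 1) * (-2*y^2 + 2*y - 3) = 2*y^5 - 4*y^4 + 5*y^3 - 5*y^2 + 2*y - 3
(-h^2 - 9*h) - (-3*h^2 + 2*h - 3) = 2*h^2 - 11*h + 3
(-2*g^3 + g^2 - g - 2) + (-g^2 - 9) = -2*g^3 - g - 11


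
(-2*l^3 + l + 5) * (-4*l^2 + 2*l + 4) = 8*l^5 - 4*l^4 - 12*l^3 - 18*l^2 + 14*l + 20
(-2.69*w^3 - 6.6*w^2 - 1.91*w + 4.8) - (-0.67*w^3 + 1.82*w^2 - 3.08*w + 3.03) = -2.02*w^3 - 8.42*w^2 + 1.17*w + 1.77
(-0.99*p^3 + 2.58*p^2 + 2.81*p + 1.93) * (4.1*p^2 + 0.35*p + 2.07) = -4.059*p^5 + 10.2315*p^4 + 10.3747*p^3 + 14.2371*p^2 + 6.4922*p + 3.9951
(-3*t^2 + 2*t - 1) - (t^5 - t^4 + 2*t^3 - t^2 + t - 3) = -t^5 + t^4 - 2*t^3 - 2*t^2 + t + 2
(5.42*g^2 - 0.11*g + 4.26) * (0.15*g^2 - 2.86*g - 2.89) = 0.813*g^4 - 15.5177*g^3 - 14.7102*g^2 - 11.8657*g - 12.3114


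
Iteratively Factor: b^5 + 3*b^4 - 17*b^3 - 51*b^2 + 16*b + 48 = (b - 4)*(b^4 + 7*b^3 + 11*b^2 - 7*b - 12) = (b - 4)*(b + 1)*(b^3 + 6*b^2 + 5*b - 12) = (b - 4)*(b + 1)*(b + 3)*(b^2 + 3*b - 4) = (b - 4)*(b - 1)*(b + 1)*(b + 3)*(b + 4)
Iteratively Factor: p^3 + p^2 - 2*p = (p - 1)*(p^2 + 2*p) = p*(p - 1)*(p + 2)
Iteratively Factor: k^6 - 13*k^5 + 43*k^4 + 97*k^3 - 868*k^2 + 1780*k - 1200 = (k - 5)*(k^5 - 8*k^4 + 3*k^3 + 112*k^2 - 308*k + 240) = (k - 5)*(k - 2)*(k^4 - 6*k^3 - 9*k^2 + 94*k - 120) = (k - 5)*(k - 3)*(k - 2)*(k^3 - 3*k^2 - 18*k + 40) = (k - 5)^2*(k - 3)*(k - 2)*(k^2 + 2*k - 8) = (k - 5)^2*(k - 3)*(k - 2)^2*(k + 4)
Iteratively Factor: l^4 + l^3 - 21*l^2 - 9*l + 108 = (l + 4)*(l^3 - 3*l^2 - 9*l + 27) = (l - 3)*(l + 4)*(l^2 - 9) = (l - 3)^2*(l + 4)*(l + 3)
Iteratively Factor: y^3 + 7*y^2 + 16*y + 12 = (y + 3)*(y^2 + 4*y + 4) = (y + 2)*(y + 3)*(y + 2)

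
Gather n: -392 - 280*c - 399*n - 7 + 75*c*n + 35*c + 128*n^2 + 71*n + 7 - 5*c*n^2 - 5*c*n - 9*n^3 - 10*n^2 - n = -245*c - 9*n^3 + n^2*(118 - 5*c) + n*(70*c - 329) - 392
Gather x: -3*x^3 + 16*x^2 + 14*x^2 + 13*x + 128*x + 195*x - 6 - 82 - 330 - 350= -3*x^3 + 30*x^2 + 336*x - 768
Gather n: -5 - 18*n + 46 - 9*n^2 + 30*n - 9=-9*n^2 + 12*n + 32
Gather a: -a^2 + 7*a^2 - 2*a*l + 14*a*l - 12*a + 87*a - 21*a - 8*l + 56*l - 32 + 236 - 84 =6*a^2 + a*(12*l + 54) + 48*l + 120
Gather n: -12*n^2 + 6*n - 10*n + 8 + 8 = -12*n^2 - 4*n + 16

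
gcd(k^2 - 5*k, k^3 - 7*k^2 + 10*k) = k^2 - 5*k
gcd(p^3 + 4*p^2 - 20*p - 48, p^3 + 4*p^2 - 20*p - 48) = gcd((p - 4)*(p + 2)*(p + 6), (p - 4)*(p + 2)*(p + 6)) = p^3 + 4*p^2 - 20*p - 48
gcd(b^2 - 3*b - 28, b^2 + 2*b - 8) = b + 4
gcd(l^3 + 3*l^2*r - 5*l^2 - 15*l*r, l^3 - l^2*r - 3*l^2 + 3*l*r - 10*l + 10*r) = l - 5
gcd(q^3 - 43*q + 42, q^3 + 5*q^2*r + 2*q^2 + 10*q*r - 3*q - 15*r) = q - 1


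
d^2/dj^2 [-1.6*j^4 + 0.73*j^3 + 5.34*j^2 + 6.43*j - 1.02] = -19.2*j^2 + 4.38*j + 10.68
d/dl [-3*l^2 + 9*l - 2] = 9 - 6*l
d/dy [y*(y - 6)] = 2*y - 6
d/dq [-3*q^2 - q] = -6*q - 1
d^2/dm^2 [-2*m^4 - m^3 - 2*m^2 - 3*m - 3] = -24*m^2 - 6*m - 4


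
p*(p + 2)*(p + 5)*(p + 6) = p^4 + 13*p^3 + 52*p^2 + 60*p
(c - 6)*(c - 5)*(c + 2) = c^3 - 9*c^2 + 8*c + 60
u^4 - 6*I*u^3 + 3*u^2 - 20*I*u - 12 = (u - 6*I)*(u - I)^2*(u + 2*I)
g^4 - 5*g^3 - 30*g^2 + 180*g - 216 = (g - 6)*(g - 3)*(g - 2)*(g + 6)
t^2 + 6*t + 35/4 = (t + 5/2)*(t + 7/2)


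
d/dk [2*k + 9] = 2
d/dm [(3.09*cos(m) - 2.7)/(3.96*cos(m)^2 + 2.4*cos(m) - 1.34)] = (12.2364*cos(m)^2 - 21.384*cos(m) - 2.3394)*sin(m)/(15.6816*cos(m)^4 + 19.008*cos(m)^3 - 4.8528*cos(m)^2 - 6.432*cos(m) + 1.7956)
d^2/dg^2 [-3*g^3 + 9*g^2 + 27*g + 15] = 18 - 18*g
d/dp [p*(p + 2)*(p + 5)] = 3*p^2 + 14*p + 10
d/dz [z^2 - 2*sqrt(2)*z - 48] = 2*z - 2*sqrt(2)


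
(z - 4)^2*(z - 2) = z^3 - 10*z^2 + 32*z - 32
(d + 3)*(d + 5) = d^2 + 8*d + 15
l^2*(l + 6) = l^3 + 6*l^2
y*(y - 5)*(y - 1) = y^3 - 6*y^2 + 5*y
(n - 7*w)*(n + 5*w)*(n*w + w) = n^3*w - 2*n^2*w^2 + n^2*w - 35*n*w^3 - 2*n*w^2 - 35*w^3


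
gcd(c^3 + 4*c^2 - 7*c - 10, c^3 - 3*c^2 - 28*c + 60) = c^2 + 3*c - 10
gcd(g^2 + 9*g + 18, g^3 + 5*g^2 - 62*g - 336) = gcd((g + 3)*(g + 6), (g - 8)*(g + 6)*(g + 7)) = g + 6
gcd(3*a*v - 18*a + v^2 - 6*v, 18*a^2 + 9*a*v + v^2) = 3*a + v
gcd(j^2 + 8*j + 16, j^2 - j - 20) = j + 4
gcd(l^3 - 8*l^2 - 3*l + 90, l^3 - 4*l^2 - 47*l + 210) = l^2 - 11*l + 30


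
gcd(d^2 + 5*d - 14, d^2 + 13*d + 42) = d + 7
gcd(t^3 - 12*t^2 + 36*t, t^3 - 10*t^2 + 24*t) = t^2 - 6*t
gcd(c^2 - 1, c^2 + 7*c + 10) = 1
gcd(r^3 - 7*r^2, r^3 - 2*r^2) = r^2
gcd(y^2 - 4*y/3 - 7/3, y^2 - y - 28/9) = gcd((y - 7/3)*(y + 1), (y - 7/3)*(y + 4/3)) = y - 7/3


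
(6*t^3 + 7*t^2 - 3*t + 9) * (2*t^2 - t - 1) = 12*t^5 + 8*t^4 - 19*t^3 + 14*t^2 - 6*t - 9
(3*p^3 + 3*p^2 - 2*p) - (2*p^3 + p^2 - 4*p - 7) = p^3 + 2*p^2 + 2*p + 7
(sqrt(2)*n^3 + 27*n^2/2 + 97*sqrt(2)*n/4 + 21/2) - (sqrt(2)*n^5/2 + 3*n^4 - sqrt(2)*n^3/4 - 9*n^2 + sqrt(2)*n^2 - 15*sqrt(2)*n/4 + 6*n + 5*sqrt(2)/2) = -sqrt(2)*n^5/2 - 3*n^4 + 5*sqrt(2)*n^3/4 - sqrt(2)*n^2 + 45*n^2/2 - 6*n + 28*sqrt(2)*n - 5*sqrt(2)/2 + 21/2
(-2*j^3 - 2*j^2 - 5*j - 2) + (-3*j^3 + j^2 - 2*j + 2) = -5*j^3 - j^2 - 7*j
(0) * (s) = 0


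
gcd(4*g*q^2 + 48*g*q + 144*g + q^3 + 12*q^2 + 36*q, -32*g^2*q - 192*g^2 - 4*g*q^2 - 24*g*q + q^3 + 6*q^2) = 4*g*q + 24*g + q^2 + 6*q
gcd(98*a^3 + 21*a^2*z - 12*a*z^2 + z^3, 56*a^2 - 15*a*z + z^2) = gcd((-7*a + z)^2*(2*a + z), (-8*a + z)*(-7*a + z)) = -7*a + z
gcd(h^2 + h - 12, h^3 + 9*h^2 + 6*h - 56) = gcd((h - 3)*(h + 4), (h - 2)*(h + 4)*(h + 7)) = h + 4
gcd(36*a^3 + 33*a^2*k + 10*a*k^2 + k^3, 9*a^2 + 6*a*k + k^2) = 9*a^2 + 6*a*k + k^2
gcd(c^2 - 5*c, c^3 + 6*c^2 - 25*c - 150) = c - 5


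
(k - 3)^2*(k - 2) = k^3 - 8*k^2 + 21*k - 18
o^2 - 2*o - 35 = (o - 7)*(o + 5)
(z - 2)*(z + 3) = z^2 + z - 6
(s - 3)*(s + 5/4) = s^2 - 7*s/4 - 15/4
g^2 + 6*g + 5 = (g + 1)*(g + 5)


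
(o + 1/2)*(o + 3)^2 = o^3 + 13*o^2/2 + 12*o + 9/2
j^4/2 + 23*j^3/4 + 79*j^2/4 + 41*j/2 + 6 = (j/2 + 1/2)*(j + 1/2)*(j + 4)*(j + 6)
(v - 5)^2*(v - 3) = v^3 - 13*v^2 + 55*v - 75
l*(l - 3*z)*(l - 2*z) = l^3 - 5*l^2*z + 6*l*z^2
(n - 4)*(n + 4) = n^2 - 16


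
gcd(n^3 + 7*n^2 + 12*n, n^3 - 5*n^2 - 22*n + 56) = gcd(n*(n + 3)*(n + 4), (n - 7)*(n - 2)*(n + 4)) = n + 4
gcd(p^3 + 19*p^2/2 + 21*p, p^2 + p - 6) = 1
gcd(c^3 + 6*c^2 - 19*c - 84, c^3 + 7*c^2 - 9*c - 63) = c^2 + 10*c + 21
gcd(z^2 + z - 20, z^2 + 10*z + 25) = z + 5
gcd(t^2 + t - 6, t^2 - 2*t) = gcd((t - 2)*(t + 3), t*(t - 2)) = t - 2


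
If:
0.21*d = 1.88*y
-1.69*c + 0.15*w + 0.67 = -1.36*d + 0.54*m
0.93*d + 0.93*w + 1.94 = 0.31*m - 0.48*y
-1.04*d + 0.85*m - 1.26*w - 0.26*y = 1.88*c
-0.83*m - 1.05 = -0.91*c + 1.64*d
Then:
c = 1.17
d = 0.75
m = -1.46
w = -3.37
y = 0.08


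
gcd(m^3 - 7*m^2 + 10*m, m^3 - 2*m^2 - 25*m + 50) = m^2 - 7*m + 10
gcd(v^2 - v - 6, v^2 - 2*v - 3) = v - 3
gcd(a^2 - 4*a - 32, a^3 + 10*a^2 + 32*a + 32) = a + 4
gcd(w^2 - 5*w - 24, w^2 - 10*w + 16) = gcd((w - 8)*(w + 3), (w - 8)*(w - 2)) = w - 8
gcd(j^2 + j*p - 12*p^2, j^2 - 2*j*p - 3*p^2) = -j + 3*p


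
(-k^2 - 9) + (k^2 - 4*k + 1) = -4*k - 8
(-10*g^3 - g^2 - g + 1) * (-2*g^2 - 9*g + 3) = 20*g^5 + 92*g^4 - 19*g^3 + 4*g^2 - 12*g + 3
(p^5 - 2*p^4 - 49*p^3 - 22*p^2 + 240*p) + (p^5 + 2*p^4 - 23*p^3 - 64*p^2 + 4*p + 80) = 2*p^5 - 72*p^3 - 86*p^2 + 244*p + 80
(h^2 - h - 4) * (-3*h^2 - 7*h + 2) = -3*h^4 - 4*h^3 + 21*h^2 + 26*h - 8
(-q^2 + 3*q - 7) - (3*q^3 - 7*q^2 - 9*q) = -3*q^3 + 6*q^2 + 12*q - 7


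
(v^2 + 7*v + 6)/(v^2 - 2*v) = (v^2 + 7*v + 6)/(v*(v - 2))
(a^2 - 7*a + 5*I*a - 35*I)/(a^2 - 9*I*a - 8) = (a^2 + a*(-7 + 5*I) - 35*I)/(a^2 - 9*I*a - 8)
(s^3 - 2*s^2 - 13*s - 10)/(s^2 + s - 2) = (s^2 - 4*s - 5)/(s - 1)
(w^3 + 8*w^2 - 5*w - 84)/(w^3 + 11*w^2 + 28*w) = (w - 3)/w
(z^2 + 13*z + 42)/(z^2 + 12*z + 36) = (z + 7)/(z + 6)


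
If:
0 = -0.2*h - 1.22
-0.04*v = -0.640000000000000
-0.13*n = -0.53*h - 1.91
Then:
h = -6.10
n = -10.18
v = 16.00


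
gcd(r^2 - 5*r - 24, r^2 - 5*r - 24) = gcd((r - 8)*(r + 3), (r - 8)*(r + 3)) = r^2 - 5*r - 24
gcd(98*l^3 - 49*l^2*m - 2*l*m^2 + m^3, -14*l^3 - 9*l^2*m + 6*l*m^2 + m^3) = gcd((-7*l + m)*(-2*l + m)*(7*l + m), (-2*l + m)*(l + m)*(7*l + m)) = 14*l^2 - 5*l*m - m^2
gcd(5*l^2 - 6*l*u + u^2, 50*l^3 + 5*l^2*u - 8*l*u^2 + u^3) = -5*l + u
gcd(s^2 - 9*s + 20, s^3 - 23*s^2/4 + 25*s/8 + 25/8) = s - 5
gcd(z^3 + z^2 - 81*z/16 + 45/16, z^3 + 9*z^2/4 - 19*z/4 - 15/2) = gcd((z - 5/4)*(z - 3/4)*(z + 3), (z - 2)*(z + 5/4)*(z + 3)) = z + 3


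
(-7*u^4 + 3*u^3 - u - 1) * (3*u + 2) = -21*u^5 - 5*u^4 + 6*u^3 - 3*u^2 - 5*u - 2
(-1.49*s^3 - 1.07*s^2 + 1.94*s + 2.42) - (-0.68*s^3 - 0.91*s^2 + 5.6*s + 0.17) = -0.81*s^3 - 0.16*s^2 - 3.66*s + 2.25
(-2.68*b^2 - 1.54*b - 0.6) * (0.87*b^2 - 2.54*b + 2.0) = -2.3316*b^4 + 5.4674*b^3 - 1.9704*b^2 - 1.556*b - 1.2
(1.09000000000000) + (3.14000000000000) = 4.23000000000000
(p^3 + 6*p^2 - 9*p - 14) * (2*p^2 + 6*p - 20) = 2*p^5 + 18*p^4 - 2*p^3 - 202*p^2 + 96*p + 280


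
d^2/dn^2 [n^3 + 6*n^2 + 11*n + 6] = 6*n + 12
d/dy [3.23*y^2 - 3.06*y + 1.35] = 6.46*y - 3.06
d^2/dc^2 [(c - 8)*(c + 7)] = 2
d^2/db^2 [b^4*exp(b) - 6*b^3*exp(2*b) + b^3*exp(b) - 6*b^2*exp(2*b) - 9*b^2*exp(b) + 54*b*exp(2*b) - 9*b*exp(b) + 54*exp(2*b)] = (b^4 - 24*b^3*exp(b) + 9*b^3 - 96*b^2*exp(b) + 9*b^2 + 132*b*exp(b) - 39*b + 420*exp(b) - 36)*exp(b)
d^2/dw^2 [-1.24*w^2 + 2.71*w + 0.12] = -2.48000000000000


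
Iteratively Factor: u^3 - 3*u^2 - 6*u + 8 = (u - 4)*(u^2 + u - 2) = (u - 4)*(u + 2)*(u - 1)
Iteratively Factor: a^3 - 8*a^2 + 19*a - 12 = (a - 1)*(a^2 - 7*a + 12) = (a - 4)*(a - 1)*(a - 3)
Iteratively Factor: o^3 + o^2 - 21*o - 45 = (o + 3)*(o^2 - 2*o - 15) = (o + 3)^2*(o - 5)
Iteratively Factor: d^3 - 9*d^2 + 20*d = (d - 4)*(d^2 - 5*d) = d*(d - 4)*(d - 5)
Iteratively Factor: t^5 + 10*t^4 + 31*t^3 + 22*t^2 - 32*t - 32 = (t - 1)*(t^4 + 11*t^3 + 42*t^2 + 64*t + 32) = (t - 1)*(t + 2)*(t^3 + 9*t^2 + 24*t + 16) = (t - 1)*(t + 1)*(t + 2)*(t^2 + 8*t + 16) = (t - 1)*(t + 1)*(t + 2)*(t + 4)*(t + 4)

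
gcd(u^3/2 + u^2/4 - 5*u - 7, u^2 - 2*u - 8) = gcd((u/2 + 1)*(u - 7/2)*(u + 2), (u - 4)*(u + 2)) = u + 2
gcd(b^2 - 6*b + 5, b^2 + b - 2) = b - 1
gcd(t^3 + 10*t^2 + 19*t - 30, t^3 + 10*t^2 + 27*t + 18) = t + 6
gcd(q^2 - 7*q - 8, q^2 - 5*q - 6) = q + 1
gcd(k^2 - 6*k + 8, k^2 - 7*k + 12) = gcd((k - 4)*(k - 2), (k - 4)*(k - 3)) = k - 4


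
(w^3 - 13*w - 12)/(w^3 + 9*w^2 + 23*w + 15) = (w - 4)/(w + 5)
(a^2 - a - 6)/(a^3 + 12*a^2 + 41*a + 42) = (a - 3)/(a^2 + 10*a + 21)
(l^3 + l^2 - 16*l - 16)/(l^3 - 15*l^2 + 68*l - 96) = (l^2 + 5*l + 4)/(l^2 - 11*l + 24)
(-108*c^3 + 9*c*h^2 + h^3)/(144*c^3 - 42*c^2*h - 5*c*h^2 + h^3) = (-6*c - h)/(8*c - h)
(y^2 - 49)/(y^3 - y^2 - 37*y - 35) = (y + 7)/(y^2 + 6*y + 5)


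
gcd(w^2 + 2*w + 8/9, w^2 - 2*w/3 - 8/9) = w + 2/3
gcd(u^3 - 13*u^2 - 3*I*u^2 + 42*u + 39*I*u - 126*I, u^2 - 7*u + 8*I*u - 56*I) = u - 7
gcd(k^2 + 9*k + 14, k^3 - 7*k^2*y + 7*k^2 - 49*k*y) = k + 7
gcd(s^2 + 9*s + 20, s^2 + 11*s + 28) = s + 4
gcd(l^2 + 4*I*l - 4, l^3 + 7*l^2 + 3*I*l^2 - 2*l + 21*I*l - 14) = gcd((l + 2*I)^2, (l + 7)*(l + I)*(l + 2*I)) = l + 2*I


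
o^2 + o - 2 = (o - 1)*(o + 2)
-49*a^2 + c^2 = (-7*a + c)*(7*a + c)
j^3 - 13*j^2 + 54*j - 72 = (j - 6)*(j - 4)*(j - 3)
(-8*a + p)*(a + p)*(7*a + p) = -56*a^3 - 57*a^2*p + p^3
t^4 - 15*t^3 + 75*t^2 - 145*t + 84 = (t - 7)*(t - 4)*(t - 3)*(t - 1)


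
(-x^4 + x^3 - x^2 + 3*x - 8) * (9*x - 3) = -9*x^5 + 12*x^4 - 12*x^3 + 30*x^2 - 81*x + 24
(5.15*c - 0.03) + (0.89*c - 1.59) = 6.04*c - 1.62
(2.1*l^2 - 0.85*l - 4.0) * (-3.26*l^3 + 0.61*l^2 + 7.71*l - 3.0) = -6.846*l^5 + 4.052*l^4 + 28.7125*l^3 - 15.2935*l^2 - 28.29*l + 12.0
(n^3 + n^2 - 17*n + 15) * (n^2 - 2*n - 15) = n^5 - n^4 - 34*n^3 + 34*n^2 + 225*n - 225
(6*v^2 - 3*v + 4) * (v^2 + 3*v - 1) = 6*v^4 + 15*v^3 - 11*v^2 + 15*v - 4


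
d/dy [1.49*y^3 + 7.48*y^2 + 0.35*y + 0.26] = 4.47*y^2 + 14.96*y + 0.35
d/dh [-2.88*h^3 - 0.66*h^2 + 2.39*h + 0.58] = -8.64*h^2 - 1.32*h + 2.39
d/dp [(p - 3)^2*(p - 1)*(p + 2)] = 4*p^3 - 15*p^2 + 2*p + 21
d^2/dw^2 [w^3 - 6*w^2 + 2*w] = 6*w - 12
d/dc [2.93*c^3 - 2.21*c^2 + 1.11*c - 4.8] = 8.79*c^2 - 4.42*c + 1.11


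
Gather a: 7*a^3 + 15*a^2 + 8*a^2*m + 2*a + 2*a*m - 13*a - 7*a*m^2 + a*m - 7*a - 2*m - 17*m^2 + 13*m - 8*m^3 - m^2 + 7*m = 7*a^3 + a^2*(8*m + 15) + a*(-7*m^2 + 3*m - 18) - 8*m^3 - 18*m^2 + 18*m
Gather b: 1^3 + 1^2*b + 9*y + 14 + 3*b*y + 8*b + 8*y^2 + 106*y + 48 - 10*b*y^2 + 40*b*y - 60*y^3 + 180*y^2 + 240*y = b*(-10*y^2 + 43*y + 9) - 60*y^3 + 188*y^2 + 355*y + 63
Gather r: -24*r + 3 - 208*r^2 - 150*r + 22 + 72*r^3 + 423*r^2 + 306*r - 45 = 72*r^3 + 215*r^2 + 132*r - 20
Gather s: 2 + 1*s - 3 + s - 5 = 2*s - 6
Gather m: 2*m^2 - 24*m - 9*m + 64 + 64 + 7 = 2*m^2 - 33*m + 135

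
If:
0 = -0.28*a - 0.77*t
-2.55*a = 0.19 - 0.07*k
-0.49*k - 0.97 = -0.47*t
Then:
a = -0.13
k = -1.94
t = 0.05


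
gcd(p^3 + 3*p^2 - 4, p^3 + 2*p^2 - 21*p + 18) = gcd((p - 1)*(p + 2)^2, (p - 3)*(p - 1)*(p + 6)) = p - 1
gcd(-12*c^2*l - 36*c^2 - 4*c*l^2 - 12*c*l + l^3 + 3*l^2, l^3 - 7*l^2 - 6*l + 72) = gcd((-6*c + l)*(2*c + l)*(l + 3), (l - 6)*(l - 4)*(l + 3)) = l + 3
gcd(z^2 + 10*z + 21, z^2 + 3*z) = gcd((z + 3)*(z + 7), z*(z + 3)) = z + 3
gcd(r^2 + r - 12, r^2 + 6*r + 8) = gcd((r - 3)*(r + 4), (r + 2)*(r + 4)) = r + 4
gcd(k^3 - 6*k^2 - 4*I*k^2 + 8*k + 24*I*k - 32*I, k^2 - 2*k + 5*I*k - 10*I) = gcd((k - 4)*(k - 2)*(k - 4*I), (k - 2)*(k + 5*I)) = k - 2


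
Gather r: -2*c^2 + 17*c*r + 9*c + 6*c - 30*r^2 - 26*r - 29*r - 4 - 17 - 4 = -2*c^2 + 15*c - 30*r^2 + r*(17*c - 55) - 25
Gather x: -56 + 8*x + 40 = 8*x - 16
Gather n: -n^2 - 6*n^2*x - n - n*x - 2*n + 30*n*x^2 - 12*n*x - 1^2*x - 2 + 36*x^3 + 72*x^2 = n^2*(-6*x - 1) + n*(30*x^2 - 13*x - 3) + 36*x^3 + 72*x^2 - x - 2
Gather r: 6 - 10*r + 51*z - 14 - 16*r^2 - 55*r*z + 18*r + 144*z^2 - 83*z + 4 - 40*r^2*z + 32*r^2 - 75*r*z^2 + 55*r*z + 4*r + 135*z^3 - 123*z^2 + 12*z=r^2*(16 - 40*z) + r*(12 - 75*z^2) + 135*z^3 + 21*z^2 - 20*z - 4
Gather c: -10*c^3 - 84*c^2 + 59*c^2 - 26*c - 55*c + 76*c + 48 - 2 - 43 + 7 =-10*c^3 - 25*c^2 - 5*c + 10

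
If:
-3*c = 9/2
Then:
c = -3/2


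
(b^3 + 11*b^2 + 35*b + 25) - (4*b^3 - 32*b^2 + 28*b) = -3*b^3 + 43*b^2 + 7*b + 25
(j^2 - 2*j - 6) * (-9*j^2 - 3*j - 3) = -9*j^4 + 15*j^3 + 57*j^2 + 24*j + 18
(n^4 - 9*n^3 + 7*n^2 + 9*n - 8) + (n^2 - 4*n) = n^4 - 9*n^3 + 8*n^2 + 5*n - 8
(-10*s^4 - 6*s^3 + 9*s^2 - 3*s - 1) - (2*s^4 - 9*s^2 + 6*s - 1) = -12*s^4 - 6*s^3 + 18*s^2 - 9*s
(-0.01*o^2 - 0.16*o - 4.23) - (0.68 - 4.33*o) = -0.01*o^2 + 4.17*o - 4.91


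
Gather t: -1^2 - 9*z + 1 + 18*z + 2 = 9*z + 2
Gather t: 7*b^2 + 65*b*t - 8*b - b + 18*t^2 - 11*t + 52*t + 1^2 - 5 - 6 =7*b^2 - 9*b + 18*t^2 + t*(65*b + 41) - 10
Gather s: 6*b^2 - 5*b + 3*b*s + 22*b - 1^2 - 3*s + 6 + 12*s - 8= 6*b^2 + 17*b + s*(3*b + 9) - 3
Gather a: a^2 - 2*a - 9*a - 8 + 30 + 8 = a^2 - 11*a + 30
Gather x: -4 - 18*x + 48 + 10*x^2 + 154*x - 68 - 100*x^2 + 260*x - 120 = -90*x^2 + 396*x - 144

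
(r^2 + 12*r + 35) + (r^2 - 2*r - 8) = 2*r^2 + 10*r + 27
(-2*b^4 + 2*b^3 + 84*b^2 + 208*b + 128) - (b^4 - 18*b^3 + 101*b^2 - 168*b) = -3*b^4 + 20*b^3 - 17*b^2 + 376*b + 128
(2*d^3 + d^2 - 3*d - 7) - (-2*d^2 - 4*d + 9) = 2*d^3 + 3*d^2 + d - 16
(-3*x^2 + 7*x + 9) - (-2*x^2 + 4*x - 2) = -x^2 + 3*x + 11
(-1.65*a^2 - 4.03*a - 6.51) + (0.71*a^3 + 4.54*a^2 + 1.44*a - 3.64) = 0.71*a^3 + 2.89*a^2 - 2.59*a - 10.15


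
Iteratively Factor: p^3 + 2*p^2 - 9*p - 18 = (p - 3)*(p^2 + 5*p + 6) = (p - 3)*(p + 3)*(p + 2)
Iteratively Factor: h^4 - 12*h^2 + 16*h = (h + 4)*(h^3 - 4*h^2 + 4*h) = (h - 2)*(h + 4)*(h^2 - 2*h) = (h - 2)^2*(h + 4)*(h)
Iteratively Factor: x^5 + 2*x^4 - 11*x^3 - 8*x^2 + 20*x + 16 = (x - 2)*(x^4 + 4*x^3 - 3*x^2 - 14*x - 8) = (x - 2)*(x + 1)*(x^3 + 3*x^2 - 6*x - 8) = (x - 2)^2*(x + 1)*(x^2 + 5*x + 4) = (x - 2)^2*(x + 1)*(x + 4)*(x + 1)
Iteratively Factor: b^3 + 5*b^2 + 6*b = (b)*(b^2 + 5*b + 6) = b*(b + 2)*(b + 3)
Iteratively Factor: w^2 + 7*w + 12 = (w + 4)*(w + 3)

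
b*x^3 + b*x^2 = x^2*(b*x + b)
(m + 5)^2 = m^2 + 10*m + 25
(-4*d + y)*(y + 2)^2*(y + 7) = -4*d*y^3 - 44*d*y^2 - 128*d*y - 112*d + y^4 + 11*y^3 + 32*y^2 + 28*y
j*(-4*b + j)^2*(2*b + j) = 32*b^3*j - 6*b*j^3 + j^4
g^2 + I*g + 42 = (g - 6*I)*(g + 7*I)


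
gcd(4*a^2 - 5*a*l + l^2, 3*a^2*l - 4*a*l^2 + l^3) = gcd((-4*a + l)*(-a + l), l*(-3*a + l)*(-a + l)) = a - l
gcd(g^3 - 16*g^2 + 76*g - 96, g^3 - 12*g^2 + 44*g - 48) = g^2 - 8*g + 12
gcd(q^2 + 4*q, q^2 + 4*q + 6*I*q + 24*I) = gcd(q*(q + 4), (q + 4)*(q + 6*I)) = q + 4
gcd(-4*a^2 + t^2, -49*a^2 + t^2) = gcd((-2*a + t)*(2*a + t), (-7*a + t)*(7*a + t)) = 1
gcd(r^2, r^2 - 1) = 1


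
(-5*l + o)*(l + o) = -5*l^2 - 4*l*o + o^2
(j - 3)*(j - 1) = j^2 - 4*j + 3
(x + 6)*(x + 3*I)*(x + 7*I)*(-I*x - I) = -I*x^4 + 10*x^3 - 7*I*x^3 + 70*x^2 + 15*I*x^2 + 60*x + 147*I*x + 126*I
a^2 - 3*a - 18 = (a - 6)*(a + 3)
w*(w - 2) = w^2 - 2*w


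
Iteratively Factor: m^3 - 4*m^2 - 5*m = (m)*(m^2 - 4*m - 5) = m*(m - 5)*(m + 1)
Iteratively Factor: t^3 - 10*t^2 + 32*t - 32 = (t - 4)*(t^2 - 6*t + 8) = (t - 4)*(t - 2)*(t - 4)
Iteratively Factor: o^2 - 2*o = (o - 2)*(o)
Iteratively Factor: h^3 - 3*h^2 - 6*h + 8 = (h - 4)*(h^2 + h - 2) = (h - 4)*(h + 2)*(h - 1)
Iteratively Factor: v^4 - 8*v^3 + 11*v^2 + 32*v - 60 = (v + 2)*(v^3 - 10*v^2 + 31*v - 30) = (v - 5)*(v + 2)*(v^2 - 5*v + 6) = (v - 5)*(v - 2)*(v + 2)*(v - 3)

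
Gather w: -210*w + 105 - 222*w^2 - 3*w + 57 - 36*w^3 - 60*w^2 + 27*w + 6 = -36*w^3 - 282*w^2 - 186*w + 168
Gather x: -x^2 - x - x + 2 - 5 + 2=-x^2 - 2*x - 1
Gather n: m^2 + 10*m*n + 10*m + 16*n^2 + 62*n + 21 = m^2 + 10*m + 16*n^2 + n*(10*m + 62) + 21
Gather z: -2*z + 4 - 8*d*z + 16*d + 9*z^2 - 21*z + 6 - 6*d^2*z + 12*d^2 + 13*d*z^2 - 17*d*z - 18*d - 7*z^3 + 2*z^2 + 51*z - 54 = 12*d^2 - 2*d - 7*z^3 + z^2*(13*d + 11) + z*(-6*d^2 - 25*d + 28) - 44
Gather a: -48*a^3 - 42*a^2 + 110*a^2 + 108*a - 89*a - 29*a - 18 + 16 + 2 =-48*a^3 + 68*a^2 - 10*a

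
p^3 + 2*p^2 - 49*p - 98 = (p - 7)*(p + 2)*(p + 7)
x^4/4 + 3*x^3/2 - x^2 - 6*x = x*(x/4 + 1/2)*(x - 2)*(x + 6)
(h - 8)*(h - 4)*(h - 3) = h^3 - 15*h^2 + 68*h - 96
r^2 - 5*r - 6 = (r - 6)*(r + 1)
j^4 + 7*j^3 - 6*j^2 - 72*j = j*(j - 3)*(j + 4)*(j + 6)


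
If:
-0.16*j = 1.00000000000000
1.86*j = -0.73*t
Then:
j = -6.25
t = 15.92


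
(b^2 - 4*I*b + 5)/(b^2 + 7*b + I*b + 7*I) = (b - 5*I)/(b + 7)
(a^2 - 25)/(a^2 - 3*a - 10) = (a + 5)/(a + 2)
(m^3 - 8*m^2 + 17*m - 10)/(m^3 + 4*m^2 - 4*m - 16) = (m^2 - 6*m + 5)/(m^2 + 6*m + 8)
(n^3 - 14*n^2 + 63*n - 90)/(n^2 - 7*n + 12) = (n^2 - 11*n + 30)/(n - 4)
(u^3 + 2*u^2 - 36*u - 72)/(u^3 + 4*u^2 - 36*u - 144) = (u + 2)/(u + 4)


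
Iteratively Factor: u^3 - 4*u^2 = (u)*(u^2 - 4*u) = u^2*(u - 4)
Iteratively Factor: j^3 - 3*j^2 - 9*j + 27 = (j - 3)*(j^2 - 9) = (j - 3)^2*(j + 3)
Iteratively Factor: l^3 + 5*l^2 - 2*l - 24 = (l + 4)*(l^2 + l - 6) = (l - 2)*(l + 4)*(l + 3)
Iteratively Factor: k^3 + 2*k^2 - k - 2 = (k + 2)*(k^2 - 1) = (k - 1)*(k + 2)*(k + 1)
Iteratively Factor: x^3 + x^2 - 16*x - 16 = (x - 4)*(x^2 + 5*x + 4) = (x - 4)*(x + 4)*(x + 1)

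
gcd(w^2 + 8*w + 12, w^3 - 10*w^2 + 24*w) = 1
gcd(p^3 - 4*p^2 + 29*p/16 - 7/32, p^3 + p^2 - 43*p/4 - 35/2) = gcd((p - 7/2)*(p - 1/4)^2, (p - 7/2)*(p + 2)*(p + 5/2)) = p - 7/2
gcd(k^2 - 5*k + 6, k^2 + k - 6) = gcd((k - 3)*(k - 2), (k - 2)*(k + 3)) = k - 2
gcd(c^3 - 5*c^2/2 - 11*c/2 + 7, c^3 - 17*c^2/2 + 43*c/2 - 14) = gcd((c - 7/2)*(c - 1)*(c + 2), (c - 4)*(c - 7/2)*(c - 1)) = c^2 - 9*c/2 + 7/2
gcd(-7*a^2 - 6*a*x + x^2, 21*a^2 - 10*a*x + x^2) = -7*a + x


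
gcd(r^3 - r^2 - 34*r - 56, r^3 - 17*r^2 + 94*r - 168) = r - 7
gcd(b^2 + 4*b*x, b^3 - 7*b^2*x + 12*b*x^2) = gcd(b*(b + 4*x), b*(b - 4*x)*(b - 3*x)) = b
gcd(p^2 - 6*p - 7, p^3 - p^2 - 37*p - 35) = p^2 - 6*p - 7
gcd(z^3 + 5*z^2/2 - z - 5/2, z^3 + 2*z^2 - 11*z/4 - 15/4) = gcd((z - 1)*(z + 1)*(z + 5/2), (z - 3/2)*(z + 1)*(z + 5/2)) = z^2 + 7*z/2 + 5/2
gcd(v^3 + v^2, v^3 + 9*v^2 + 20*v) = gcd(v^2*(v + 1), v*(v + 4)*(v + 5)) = v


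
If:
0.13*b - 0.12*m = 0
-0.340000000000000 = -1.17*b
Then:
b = 0.29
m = 0.31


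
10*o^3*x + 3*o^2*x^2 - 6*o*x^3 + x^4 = x*(-5*o + x)*(-2*o + x)*(o + x)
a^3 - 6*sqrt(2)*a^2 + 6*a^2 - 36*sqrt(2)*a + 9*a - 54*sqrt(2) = (a + 3)^2*(a - 6*sqrt(2))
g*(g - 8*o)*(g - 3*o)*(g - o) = g^4 - 12*g^3*o + 35*g^2*o^2 - 24*g*o^3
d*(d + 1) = d^2 + d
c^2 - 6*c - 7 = (c - 7)*(c + 1)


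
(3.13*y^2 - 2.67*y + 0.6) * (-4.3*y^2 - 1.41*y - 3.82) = -13.459*y^4 + 7.0677*y^3 - 10.7719*y^2 + 9.3534*y - 2.292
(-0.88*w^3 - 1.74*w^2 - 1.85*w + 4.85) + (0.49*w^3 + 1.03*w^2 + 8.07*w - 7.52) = -0.39*w^3 - 0.71*w^2 + 6.22*w - 2.67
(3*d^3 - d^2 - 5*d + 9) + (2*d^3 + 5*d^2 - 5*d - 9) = 5*d^3 + 4*d^2 - 10*d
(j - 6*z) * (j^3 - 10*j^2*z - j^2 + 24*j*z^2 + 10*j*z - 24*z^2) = j^4 - 16*j^3*z - j^3 + 84*j^2*z^2 + 16*j^2*z - 144*j*z^3 - 84*j*z^2 + 144*z^3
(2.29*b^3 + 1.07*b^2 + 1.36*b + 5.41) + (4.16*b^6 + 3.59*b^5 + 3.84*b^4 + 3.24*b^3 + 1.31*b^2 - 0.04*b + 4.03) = 4.16*b^6 + 3.59*b^5 + 3.84*b^4 + 5.53*b^3 + 2.38*b^2 + 1.32*b + 9.44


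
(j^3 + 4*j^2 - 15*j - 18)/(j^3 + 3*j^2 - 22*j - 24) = (j - 3)/(j - 4)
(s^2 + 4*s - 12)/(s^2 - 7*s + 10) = (s + 6)/(s - 5)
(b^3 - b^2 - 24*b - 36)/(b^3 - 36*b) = (b^2 + 5*b + 6)/(b*(b + 6))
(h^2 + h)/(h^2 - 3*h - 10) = h*(h + 1)/(h^2 - 3*h - 10)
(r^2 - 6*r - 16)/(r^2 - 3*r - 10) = (r - 8)/(r - 5)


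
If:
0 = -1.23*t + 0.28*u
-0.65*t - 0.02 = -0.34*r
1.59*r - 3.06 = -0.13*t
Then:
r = 1.85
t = 0.94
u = 4.11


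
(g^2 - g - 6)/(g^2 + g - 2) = (g - 3)/(g - 1)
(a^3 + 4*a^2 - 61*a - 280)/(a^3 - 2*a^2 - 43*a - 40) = (a + 7)/(a + 1)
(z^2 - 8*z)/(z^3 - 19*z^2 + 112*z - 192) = z/(z^2 - 11*z + 24)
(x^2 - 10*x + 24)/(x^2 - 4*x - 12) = (x - 4)/(x + 2)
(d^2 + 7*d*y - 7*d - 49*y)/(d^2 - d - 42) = (d + 7*y)/(d + 6)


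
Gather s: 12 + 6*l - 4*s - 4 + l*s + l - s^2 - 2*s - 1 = 7*l - s^2 + s*(l - 6) + 7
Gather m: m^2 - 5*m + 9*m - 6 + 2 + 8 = m^2 + 4*m + 4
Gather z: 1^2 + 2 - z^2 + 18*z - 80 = -z^2 + 18*z - 77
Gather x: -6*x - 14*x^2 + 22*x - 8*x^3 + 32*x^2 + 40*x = -8*x^3 + 18*x^2 + 56*x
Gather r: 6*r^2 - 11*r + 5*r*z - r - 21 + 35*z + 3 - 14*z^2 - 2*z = 6*r^2 + r*(5*z - 12) - 14*z^2 + 33*z - 18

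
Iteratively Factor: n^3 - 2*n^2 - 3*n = (n + 1)*(n^2 - 3*n) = n*(n + 1)*(n - 3)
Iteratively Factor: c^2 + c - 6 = (c + 3)*(c - 2)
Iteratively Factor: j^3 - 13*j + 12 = (j + 4)*(j^2 - 4*j + 3) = (j - 3)*(j + 4)*(j - 1)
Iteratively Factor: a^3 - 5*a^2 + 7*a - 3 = (a - 1)*(a^2 - 4*a + 3) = (a - 3)*(a - 1)*(a - 1)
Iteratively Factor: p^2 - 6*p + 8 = (p - 2)*(p - 4)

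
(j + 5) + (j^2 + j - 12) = j^2 + 2*j - 7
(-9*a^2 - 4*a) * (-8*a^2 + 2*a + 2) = 72*a^4 + 14*a^3 - 26*a^2 - 8*a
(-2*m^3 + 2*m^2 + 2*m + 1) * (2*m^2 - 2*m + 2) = -4*m^5 + 8*m^4 - 4*m^3 + 2*m^2 + 2*m + 2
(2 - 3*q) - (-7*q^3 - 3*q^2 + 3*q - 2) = 7*q^3 + 3*q^2 - 6*q + 4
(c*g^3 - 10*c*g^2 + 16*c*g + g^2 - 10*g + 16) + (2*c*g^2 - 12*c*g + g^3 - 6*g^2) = c*g^3 - 8*c*g^2 + 4*c*g + g^3 - 5*g^2 - 10*g + 16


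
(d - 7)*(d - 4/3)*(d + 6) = d^3 - 7*d^2/3 - 122*d/3 + 56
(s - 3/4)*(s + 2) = s^2 + 5*s/4 - 3/2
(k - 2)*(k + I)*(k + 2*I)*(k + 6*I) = k^4 - 2*k^3 + 9*I*k^3 - 20*k^2 - 18*I*k^2 + 40*k - 12*I*k + 24*I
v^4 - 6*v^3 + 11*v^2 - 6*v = v*(v - 3)*(v - 2)*(v - 1)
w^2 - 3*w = w*(w - 3)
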